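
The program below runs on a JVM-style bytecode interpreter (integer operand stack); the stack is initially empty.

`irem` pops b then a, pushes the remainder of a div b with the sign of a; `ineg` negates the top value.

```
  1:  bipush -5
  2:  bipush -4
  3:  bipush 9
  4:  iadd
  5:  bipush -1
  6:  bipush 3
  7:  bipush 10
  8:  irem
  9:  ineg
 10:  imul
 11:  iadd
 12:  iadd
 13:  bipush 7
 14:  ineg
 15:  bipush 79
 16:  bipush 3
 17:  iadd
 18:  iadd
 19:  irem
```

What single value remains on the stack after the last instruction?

3

bipush -5 : -5
bipush -4 : -5 -4
bipush 9  : -5 -4 9
iadd      : -5 5
bipush -1 : -5 5 -1
bipush 3  : -5 5 -1 3
bipush 10 : -5 5 -1 3 10
irem      : -5 5 -1 3
ineg      : -5 5 -1 -3
imul      : -5 5 3
iadd      : -5 8
iadd      : 3
bipush 7  : 3 7
ineg      : 3 -7
bipush 79 : 3 -7 79
bipush 3  : 3 -7 79 3
iadd      : 3 -7 82
iadd      : 3 75
irem      : 3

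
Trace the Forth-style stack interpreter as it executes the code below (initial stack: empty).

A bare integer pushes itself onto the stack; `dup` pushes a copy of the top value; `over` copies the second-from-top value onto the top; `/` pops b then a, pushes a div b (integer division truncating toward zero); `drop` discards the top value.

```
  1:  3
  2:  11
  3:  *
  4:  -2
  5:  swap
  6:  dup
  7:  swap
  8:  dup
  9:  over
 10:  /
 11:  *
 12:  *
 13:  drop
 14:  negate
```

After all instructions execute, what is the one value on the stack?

3       [3]
11      [3, 11]
*       [33]
-2      [33, -2]
swap    [-2, 33]
dup     [-2, 33, 33]
swap    [-2, 33, 33]
dup     [-2, 33, 33, 33]
over    [-2, 33, 33, 33, 33]
/       [-2, 33, 33, 1]
*       [-2, 33, 33]
*       [-2, 1089]
drop    [-2]
negate  [2]

2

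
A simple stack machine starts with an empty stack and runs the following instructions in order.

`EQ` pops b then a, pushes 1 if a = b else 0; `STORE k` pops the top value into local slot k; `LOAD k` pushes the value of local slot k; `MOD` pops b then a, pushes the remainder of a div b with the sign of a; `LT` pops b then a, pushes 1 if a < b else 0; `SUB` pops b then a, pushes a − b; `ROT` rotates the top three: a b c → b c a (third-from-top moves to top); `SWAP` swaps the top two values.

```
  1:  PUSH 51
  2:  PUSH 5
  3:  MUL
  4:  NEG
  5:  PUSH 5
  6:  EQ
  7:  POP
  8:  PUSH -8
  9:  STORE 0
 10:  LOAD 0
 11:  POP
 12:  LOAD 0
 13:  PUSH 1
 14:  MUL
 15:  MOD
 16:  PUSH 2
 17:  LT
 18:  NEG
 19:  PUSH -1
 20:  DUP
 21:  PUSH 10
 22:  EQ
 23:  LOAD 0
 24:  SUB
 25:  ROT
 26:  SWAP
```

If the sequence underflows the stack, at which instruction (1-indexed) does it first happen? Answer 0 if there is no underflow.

15

PUSH 51 : [51]
PUSH 5  : [51, 5]
MUL     : [255]
NEG     : [-255]
PUSH 5  : [-255, 5]
EQ      : [0]
POP     : []
PUSH -8 : [-8]
STORE 0 : []
LOAD 0  : [-8]
POP     : []
LOAD 0  : [-8]
PUSH 1  : [-8, 1]
MUL     : [-8]
MOD  — needs 2 operands, stack has 1 → underflow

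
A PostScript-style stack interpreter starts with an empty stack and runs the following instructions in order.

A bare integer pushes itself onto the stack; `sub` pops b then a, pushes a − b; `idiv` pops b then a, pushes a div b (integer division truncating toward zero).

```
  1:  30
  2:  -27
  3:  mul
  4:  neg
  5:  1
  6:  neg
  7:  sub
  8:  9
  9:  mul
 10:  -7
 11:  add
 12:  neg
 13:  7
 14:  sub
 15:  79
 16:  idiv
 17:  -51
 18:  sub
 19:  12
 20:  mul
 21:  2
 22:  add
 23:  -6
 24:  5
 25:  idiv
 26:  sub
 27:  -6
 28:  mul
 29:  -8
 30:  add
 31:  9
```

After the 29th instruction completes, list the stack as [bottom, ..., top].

[2934, -8]

30    30
-27   30 -27
mul   -810
neg   810
1     810 1
neg   810 -1
sub   811
9     811 9
mul   7299
-7    7299 -7
add   7292
neg   -7292
7     -7292 7
sub   -7299
79    -7299 79
idiv  -92
-51   -92 -51
sub   -41
12    -41 12
mul   -492
2     -492 2
add   -490
-6    -490 -6
5     -490 -6 5
idiv  -490 -1
sub   -489
-6    -489 -6
mul   2934
-8    2934 -8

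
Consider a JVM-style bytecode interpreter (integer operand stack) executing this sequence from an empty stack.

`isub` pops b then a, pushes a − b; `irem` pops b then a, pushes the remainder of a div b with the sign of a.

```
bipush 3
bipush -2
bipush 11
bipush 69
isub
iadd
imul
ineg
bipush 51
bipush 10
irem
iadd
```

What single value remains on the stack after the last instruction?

181

bipush 3  -> [3]
bipush -2 -> [3, -2]
bipush 11 -> [3, -2, 11]
bipush 69 -> [3, -2, 11, 69]
isub      -> [3, -2, -58]
iadd      -> [3, -60]
imul      -> [-180]
ineg      -> [180]
bipush 51 -> [180, 51]
bipush 10 -> [180, 51, 10]
irem      -> [180, 1]
iadd      -> [181]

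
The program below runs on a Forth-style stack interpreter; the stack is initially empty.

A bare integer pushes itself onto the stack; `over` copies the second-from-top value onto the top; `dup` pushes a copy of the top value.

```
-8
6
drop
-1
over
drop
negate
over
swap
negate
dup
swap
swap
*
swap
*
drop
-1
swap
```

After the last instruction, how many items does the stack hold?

2

-8     : [-8]
6      : [-8, 6]
drop   : [-8]
-1     : [-8, -1]
over   : [-8, -1, -8]
drop   : [-8, -1]
negate : [-8, 1]
over   : [-8, 1, -8]
swap   : [-8, -8, 1]
negate : [-8, -8, -1]
dup    : [-8, -8, -1, -1]
swap   : [-8, -8, -1, -1]
swap   : [-8, -8, -1, -1]
*      : [-8, -8, 1]
swap   : [-8, 1, -8]
*      : [-8, -8]
drop   : [-8]
-1     : [-8, -1]
swap   : [-1, -8]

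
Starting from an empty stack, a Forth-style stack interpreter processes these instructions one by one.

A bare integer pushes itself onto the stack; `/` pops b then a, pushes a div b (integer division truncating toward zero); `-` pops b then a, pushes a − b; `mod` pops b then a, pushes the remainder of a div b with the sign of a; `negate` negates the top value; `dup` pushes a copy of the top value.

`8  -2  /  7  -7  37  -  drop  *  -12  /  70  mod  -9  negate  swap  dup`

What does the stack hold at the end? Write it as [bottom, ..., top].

8      -> [8]
-2     -> [8, -2]
/      -> [-4]
7      -> [-4, 7]
-7     -> [-4, 7, -7]
37     -> [-4, 7, -7, 37]
-      -> [-4, 7, -44]
drop   -> [-4, 7]
*      -> [-28]
-12    -> [-28, -12]
/      -> [2]
70     -> [2, 70]
mod    -> [2]
-9     -> [2, -9]
negate -> [2, 9]
swap   -> [9, 2]
dup    -> [9, 2, 2]

[9, 2, 2]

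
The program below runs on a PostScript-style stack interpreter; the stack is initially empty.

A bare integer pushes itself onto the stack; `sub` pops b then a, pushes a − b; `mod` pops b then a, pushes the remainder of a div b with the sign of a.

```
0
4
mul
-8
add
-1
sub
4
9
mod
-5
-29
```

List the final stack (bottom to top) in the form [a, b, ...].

[-7, 4, -5, -29]

0    0
4    0 4
mul  0
-8   0 -8
add  -8
-1   -8 -1
sub  -7
4    -7 4
9    -7 4 9
mod  -7 4
-5   -7 4 -5
-29  -7 4 -5 -29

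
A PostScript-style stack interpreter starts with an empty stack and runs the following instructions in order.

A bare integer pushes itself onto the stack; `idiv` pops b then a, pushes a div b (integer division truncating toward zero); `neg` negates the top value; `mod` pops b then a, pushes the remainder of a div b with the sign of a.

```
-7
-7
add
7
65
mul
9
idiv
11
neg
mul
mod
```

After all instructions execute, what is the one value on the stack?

-7   → [-7]
-7   → [-7, -7]
add  → [-14]
7    → [-14, 7]
65   → [-14, 7, 65]
mul  → [-14, 455]
9    → [-14, 455, 9]
idiv → [-14, 50]
11   → [-14, 50, 11]
neg  → [-14, 50, -11]
mul  → [-14, -550]
mod  → [-14]

-14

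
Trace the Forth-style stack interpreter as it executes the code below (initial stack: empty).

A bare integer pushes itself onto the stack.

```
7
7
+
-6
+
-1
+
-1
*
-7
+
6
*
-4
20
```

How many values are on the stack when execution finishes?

7  → 7
7  → 7 7
+  → 14
-6 → 14 -6
+  → 8
-1 → 8 -1
+  → 7
-1 → 7 -1
*  → -7
-7 → -7 -7
+  → -14
6  → -14 6
*  → -84
-4 → -84 -4
20 → -84 -4 20

3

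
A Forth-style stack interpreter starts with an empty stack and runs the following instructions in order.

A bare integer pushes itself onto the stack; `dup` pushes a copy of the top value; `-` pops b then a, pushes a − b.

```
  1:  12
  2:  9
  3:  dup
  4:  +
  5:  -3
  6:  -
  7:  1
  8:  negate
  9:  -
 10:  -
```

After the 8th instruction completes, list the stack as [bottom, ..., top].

[12, 21, -1]

12     → 12
9      → 12 9
dup    → 12 9 9
+      → 12 18
-3     → 12 18 -3
-      → 12 21
1      → 12 21 1
negate → 12 21 -1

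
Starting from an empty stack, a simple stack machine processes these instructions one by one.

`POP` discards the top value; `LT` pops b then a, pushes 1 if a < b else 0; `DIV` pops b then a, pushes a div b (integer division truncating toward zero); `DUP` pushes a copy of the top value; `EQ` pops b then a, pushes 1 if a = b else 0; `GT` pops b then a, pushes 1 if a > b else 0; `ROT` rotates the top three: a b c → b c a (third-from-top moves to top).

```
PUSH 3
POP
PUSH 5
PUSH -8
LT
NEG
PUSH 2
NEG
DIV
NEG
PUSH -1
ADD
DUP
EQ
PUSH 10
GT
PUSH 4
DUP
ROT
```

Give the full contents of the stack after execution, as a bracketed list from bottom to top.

[4, 4, 0]

PUSH 3  -> [3]
POP     -> []
PUSH 5  -> [5]
PUSH -8 -> [5, -8]
LT      -> [0]
NEG     -> [0]
PUSH 2  -> [0, 2]
NEG     -> [0, -2]
DIV     -> [0]
NEG     -> [0]
PUSH -1 -> [0, -1]
ADD     -> [-1]
DUP     -> [-1, -1]
EQ      -> [1]
PUSH 10 -> [1, 10]
GT      -> [0]
PUSH 4  -> [0, 4]
DUP     -> [0, 4, 4]
ROT     -> [4, 4, 0]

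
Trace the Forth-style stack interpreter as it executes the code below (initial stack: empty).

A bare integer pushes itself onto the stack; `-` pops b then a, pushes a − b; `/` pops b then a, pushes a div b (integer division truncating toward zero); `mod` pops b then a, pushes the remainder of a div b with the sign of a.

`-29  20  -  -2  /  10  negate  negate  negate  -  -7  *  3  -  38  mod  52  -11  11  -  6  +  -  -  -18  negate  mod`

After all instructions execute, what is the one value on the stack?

-9

-29    → [-29]
20     → [-29, 20]
-      → [-49]
-2     → [-49, -2]
/      → [24]
10     → [24, 10]
negate → [24, -10]
negate → [24, 10]
negate → [24, -10]
-      → [34]
-7     → [34, -7]
*      → [-238]
3      → [-238, 3]
-      → [-241]
38     → [-241, 38]
mod    → [-13]
52     → [-13, 52]
-11    → [-13, 52, -11]
11     → [-13, 52, -11, 11]
-      → [-13, 52, -22]
6      → [-13, 52, -22, 6]
+      → [-13, 52, -16]
-      → [-13, 68]
-      → [-81]
-18    → [-81, -18]
negate → [-81, 18]
mod    → [-9]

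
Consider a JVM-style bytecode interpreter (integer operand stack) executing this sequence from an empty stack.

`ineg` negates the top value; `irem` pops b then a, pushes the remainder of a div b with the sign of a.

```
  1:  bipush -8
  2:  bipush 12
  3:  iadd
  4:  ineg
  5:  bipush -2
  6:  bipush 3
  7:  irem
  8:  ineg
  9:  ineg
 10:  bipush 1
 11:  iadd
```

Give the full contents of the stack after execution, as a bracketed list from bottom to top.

[-4, -1]

bipush -8 → [-8]
bipush 12 → [-8, 12]
iadd      → [4]
ineg      → [-4]
bipush -2 → [-4, -2]
bipush 3  → [-4, -2, 3]
irem      → [-4, -2]
ineg      → [-4, 2]
ineg      → [-4, -2]
bipush 1  → [-4, -2, 1]
iadd      → [-4, -1]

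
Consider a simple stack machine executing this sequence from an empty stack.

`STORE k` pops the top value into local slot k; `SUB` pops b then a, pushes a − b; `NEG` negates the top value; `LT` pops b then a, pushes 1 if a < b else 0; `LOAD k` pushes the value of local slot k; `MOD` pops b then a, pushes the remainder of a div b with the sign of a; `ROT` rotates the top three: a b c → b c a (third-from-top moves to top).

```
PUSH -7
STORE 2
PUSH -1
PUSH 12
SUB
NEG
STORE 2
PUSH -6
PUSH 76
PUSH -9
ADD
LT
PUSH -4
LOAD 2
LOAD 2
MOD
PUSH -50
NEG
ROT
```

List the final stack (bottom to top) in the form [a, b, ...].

[1, 0, 50, -4]

PUSH -7   [-7]
STORE 2   []
PUSH -1   [-1]
PUSH 12   [-1, 12]
SUB       [-13]
NEG       [13]
STORE 2   []
PUSH -6   [-6]
PUSH 76   [-6, 76]
PUSH -9   [-6, 76, -9]
ADD       [-6, 67]
LT        [1]
PUSH -4   [1, -4]
LOAD 2    [1, -4, 13]
LOAD 2    [1, -4, 13, 13]
MOD       [1, -4, 0]
PUSH -50  [1, -4, 0, -50]
NEG       [1, -4, 0, 50]
ROT       [1, 0, 50, -4]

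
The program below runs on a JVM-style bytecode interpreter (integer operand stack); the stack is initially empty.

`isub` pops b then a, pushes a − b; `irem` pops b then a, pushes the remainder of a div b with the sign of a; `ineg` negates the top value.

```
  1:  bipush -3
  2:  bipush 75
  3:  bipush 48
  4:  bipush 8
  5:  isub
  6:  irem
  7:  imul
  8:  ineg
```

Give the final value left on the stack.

105

bipush -3  [-3]
bipush 75  [-3, 75]
bipush 48  [-3, 75, 48]
bipush 8   [-3, 75, 48, 8]
isub       [-3, 75, 40]
irem       [-3, 35]
imul       [-105]
ineg       [105]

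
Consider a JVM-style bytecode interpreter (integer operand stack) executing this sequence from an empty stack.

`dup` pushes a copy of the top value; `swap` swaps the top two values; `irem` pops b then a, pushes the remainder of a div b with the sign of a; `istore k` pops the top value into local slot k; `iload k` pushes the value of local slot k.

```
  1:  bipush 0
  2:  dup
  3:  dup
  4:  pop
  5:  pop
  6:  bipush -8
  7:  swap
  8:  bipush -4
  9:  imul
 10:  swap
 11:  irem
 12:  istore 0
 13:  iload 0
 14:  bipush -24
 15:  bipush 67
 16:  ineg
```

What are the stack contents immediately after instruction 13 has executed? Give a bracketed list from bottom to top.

bipush 0  → 0
dup       → 0 0
dup       → 0 0 0
pop       → 0 0
pop       → 0
bipush -8 → 0 -8
swap      → -8 0
bipush -4 → -8 0 -4
imul      → -8 0
swap      → 0 -8
irem      → 0
istore 0  → (empty)
iload 0   → 0

[0]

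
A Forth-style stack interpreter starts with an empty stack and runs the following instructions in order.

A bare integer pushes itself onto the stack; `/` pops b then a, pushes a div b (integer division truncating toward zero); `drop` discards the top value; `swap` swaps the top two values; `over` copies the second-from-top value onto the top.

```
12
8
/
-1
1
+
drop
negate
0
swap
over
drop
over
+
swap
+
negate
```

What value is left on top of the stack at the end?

12      [12]
8       [12, 8]
/       [1]
-1      [1, -1]
1       [1, -1, 1]
+       [1, 0]
drop    [1]
negate  [-1]
0       [-1, 0]
swap    [0, -1]
over    [0, -1, 0]
drop    [0, -1]
over    [0, -1, 0]
+       [0, -1]
swap    [-1, 0]
+       [-1]
negate  [1]

1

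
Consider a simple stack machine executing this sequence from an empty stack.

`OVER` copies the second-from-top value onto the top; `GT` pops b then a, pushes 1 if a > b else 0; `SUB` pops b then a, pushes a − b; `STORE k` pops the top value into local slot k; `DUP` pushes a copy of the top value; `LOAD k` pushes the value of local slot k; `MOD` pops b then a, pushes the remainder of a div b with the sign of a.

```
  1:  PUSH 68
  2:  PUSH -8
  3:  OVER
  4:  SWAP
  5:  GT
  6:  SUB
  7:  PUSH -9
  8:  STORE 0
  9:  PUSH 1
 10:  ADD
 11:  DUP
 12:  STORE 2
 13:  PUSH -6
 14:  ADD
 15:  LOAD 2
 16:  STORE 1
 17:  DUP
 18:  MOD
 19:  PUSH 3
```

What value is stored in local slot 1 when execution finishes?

68

PUSH 68  [68]
PUSH -8  [68, -8]
OVER     [68, -8, 68]
SWAP     [68, 68, -8]
GT       [68, 1]
SUB      [67]
PUSH -9  [67, -9]
STORE 0  [67]
PUSH 1   [67, 1]
ADD      [68]
DUP      [68, 68]
STORE 2  [68]
PUSH -6  [68, -6]
ADD      [62]
LOAD 2   [62, 68]
STORE 1  [62]
DUP      [62, 62]
MOD      [0]
PUSH 3   [0, 3]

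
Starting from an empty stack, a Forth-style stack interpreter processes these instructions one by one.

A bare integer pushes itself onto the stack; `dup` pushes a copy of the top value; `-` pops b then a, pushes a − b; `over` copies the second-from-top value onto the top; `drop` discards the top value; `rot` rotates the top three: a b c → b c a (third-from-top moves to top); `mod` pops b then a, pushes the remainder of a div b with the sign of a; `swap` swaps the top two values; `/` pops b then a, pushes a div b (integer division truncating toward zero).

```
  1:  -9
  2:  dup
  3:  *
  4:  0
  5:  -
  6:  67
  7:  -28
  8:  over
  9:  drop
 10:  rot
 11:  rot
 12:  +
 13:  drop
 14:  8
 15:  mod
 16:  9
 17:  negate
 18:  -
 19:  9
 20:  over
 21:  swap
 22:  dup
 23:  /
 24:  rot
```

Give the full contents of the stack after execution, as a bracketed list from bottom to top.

[5, 1, 5]

-9      [-9]
dup     [-9, -9]
*       [81]
0       [81, 0]
-       [81]
67      [81, 67]
-28     [81, 67, -28]
over    [81, 67, -28, 67]
drop    [81, 67, -28]
rot     [67, -28, 81]
rot     [-28, 81, 67]
+       [-28, 148]
drop    [-28]
8       [-28, 8]
mod     [-4]
9       [-4, 9]
negate  [-4, -9]
-       [5]
9       [5, 9]
over    [5, 9, 5]
swap    [5, 5, 9]
dup     [5, 5, 9, 9]
/       [5, 5, 1]
rot     [5, 1, 5]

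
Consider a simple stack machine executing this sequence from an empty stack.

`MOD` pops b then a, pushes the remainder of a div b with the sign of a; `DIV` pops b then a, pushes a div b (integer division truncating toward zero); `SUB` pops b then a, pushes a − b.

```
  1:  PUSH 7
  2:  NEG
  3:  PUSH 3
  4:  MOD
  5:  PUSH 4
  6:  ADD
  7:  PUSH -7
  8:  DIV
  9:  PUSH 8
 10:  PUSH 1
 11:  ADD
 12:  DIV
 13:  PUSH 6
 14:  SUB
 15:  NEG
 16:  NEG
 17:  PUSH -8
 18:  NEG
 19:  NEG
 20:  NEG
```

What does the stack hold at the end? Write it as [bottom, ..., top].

PUSH 7   [7]
NEG      [-7]
PUSH 3   [-7, 3]
MOD      [-1]
PUSH 4   [-1, 4]
ADD      [3]
PUSH -7  [3, -7]
DIV      [0]
PUSH 8   [0, 8]
PUSH 1   [0, 8, 1]
ADD      [0, 9]
DIV      [0]
PUSH 6   [0, 6]
SUB      [-6]
NEG      [6]
NEG      [-6]
PUSH -8  [-6, -8]
NEG      [-6, 8]
NEG      [-6, -8]
NEG      [-6, 8]

[-6, 8]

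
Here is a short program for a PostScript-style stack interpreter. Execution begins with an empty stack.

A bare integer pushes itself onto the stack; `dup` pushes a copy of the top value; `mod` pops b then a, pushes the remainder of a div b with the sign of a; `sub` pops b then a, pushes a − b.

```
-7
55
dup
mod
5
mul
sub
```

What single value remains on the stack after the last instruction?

-7

-7  → -7
55  → -7 55
dup → -7 55 55
mod → -7 0
5   → -7 0 5
mul → -7 0
sub → -7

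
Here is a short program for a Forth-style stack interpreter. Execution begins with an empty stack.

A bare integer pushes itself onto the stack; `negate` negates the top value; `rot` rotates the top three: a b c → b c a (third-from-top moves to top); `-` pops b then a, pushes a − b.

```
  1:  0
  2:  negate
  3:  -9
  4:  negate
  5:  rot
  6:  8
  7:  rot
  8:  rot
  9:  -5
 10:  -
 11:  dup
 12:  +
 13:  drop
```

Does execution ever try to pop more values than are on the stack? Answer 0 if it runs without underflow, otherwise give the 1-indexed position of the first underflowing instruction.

0      : [0]
negate : [0]
-9     : [0, -9]
negate : [0, 9]
rot  — needs 3 operands, stack has 2 → underflow

5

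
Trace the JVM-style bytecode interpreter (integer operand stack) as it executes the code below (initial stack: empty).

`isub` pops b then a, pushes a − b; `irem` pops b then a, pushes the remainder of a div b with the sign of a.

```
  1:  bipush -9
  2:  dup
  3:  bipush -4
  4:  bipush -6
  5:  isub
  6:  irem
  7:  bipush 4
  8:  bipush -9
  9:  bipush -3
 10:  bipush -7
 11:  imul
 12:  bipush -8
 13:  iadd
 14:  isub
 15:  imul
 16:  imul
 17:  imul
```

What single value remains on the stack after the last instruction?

-792

bipush -9  -9
dup        -9 -9
bipush -4  -9 -9 -4
bipush -6  -9 -9 -4 -6
isub       -9 -9 2
irem       -9 -1
bipush 4   -9 -1 4
bipush -9  -9 -1 4 -9
bipush -3  -9 -1 4 -9 -3
bipush -7  -9 -1 4 -9 -3 -7
imul       -9 -1 4 -9 21
bipush -8  -9 -1 4 -9 21 -8
iadd       -9 -1 4 -9 13
isub       -9 -1 4 -22
imul       -9 -1 -88
imul       -9 88
imul       -792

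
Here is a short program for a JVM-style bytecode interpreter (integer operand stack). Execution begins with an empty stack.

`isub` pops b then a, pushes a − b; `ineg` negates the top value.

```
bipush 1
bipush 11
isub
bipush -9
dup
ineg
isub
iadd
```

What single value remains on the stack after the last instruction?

bipush 1   [1]
bipush 11  [1, 11]
isub       [-10]
bipush -9  [-10, -9]
dup        [-10, -9, -9]
ineg       [-10, -9, 9]
isub       [-10, -18]
iadd       [-28]

-28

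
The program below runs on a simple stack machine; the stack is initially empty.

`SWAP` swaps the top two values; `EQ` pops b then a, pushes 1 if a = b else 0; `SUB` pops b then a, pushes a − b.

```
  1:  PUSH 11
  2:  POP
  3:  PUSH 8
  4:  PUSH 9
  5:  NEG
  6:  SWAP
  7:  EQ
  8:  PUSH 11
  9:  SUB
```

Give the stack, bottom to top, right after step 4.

PUSH 11  [11]
POP      []
PUSH 8   [8]
PUSH 9   [8, 9]

[8, 9]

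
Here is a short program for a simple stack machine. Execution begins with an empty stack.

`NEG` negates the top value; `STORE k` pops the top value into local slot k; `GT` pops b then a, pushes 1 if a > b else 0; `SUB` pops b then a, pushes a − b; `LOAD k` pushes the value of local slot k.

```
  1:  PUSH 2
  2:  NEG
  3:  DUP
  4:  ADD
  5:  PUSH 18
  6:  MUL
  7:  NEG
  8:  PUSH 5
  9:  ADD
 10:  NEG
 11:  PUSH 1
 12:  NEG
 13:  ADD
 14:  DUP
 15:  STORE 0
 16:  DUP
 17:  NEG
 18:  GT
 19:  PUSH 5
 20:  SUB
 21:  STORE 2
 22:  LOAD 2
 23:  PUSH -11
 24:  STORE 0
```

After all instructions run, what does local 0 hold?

-11

PUSH 2   → 2
NEG      → -2
DUP      → -2 -2
ADD      → -4
PUSH 18  → -4 18
MUL      → -72
NEG      → 72
PUSH 5   → 72 5
ADD      → 77
NEG      → -77
PUSH 1   → -77 1
NEG      → -77 -1
ADD      → -78
DUP      → -78 -78
STORE 0  → -78
DUP      → -78 -78
NEG      → -78 78
GT       → 0
PUSH 5   → 0 5
SUB      → -5
STORE 2  → (empty)
LOAD 2   → -5
PUSH -11 → -5 -11
STORE 0  → -5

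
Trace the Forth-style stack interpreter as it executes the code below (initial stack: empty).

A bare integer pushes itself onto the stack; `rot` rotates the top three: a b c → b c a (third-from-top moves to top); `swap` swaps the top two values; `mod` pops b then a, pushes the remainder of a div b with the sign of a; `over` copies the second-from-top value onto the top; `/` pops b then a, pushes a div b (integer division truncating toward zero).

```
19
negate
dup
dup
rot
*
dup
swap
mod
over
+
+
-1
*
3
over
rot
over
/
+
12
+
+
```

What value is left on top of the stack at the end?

19     → [19]
negate → [-19]
dup    → [-19, -19]
dup    → [-19, -19, -19]
rot    → [-19, -19, -19]
*      → [-19, 361]
dup    → [-19, 361, 361]
swap   → [-19, 361, 361]
mod    → [-19, 0]
over   → [-19, 0, -19]
+      → [-19, -19]
+      → [-38]
-1     → [-38, -1]
*      → [38]
3      → [38, 3]
over   → [38, 3, 38]
rot    → [3, 38, 38]
over   → [3, 38, 38, 38]
/      → [3, 38, 1]
+      → [3, 39]
12     → [3, 39, 12]
+      → [3, 51]
+      → [54]

54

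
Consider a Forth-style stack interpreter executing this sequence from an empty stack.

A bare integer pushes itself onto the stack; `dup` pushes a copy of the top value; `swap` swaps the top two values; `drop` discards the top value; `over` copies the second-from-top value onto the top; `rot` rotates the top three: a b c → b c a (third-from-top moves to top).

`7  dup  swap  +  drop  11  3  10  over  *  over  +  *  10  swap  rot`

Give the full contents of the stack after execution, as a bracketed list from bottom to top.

7    : [7]
dup  : [7, 7]
swap : [7, 7]
+    : [14]
drop : []
11   : [11]
3    : [11, 3]
10   : [11, 3, 10]
over : [11, 3, 10, 3]
*    : [11, 3, 30]
over : [11, 3, 30, 3]
+    : [11, 3, 33]
*    : [11, 99]
10   : [11, 99, 10]
swap : [11, 10, 99]
rot  : [10, 99, 11]

[10, 99, 11]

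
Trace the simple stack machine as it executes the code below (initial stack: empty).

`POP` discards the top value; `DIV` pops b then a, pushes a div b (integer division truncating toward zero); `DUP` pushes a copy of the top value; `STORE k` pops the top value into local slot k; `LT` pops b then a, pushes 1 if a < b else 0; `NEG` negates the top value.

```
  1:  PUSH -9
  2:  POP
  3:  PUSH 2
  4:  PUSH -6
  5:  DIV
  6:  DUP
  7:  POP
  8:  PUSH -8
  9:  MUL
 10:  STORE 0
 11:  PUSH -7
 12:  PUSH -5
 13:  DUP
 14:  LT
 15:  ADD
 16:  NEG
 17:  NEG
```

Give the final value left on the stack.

PUSH -9 : -9
POP     : (empty)
PUSH 2  : 2
PUSH -6 : 2 -6
DIV     : 0
DUP     : 0 0
POP     : 0
PUSH -8 : 0 -8
MUL     : 0
STORE 0 : (empty)
PUSH -7 : -7
PUSH -5 : -7 -5
DUP     : -7 -5 -5
LT      : -7 0
ADD     : -7
NEG     : 7
NEG     : -7

-7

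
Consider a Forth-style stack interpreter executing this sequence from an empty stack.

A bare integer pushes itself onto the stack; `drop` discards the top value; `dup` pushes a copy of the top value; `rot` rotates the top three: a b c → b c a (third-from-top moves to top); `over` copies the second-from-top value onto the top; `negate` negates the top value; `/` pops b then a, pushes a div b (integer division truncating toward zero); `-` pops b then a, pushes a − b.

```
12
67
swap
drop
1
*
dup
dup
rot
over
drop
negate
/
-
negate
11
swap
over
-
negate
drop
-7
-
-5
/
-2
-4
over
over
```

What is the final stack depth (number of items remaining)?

12      [12]
67      [12, 67]
swap    [67, 12]
drop    [67]
1       [67, 1]
*       [67]
dup     [67, 67]
dup     [67, 67, 67]
rot     [67, 67, 67]
over    [67, 67, 67, 67]
drop    [67, 67, 67]
negate  [67, 67, -67]
/       [67, -1]
-       [68]
negate  [-68]
11      [-68, 11]
swap    [11, -68]
over    [11, -68, 11]
-       [11, -79]
negate  [11, 79]
drop    [11]
-7      [11, -7]
-       [18]
-5      [18, -5]
/       [-3]
-2      [-3, -2]
-4      [-3, -2, -4]
over    [-3, -2, -4, -2]
over    [-3, -2, -4, -2, -4]

5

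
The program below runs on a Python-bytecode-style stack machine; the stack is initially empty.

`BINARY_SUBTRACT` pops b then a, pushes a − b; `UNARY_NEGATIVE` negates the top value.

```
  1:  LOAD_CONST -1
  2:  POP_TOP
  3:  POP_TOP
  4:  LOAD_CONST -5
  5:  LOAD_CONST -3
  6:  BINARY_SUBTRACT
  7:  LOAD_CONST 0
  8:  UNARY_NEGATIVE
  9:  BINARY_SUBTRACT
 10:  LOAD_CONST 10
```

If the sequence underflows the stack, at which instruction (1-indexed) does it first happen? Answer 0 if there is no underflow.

3

LOAD_CONST -1  [-1]
POP_TOP        []
POP_TOP  — needs 1 operand, stack has 0 → underflow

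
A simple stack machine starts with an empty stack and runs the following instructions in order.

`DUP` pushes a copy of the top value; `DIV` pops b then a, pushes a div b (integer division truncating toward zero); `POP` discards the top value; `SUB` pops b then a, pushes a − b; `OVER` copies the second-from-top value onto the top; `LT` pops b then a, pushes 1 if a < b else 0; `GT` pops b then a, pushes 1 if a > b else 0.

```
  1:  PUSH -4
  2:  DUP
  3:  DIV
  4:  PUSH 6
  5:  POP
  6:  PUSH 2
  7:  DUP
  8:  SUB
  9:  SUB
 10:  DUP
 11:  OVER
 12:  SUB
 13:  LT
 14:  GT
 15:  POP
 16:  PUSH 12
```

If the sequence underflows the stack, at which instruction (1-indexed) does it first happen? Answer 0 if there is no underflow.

14

PUSH -4 → -4
DUP     → -4 -4
DIV     → 1
PUSH 6  → 1 6
POP     → 1
PUSH 2  → 1 2
DUP     → 1 2 2
SUB     → 1 0
SUB     → 1
DUP     → 1 1
OVER    → 1 1 1
SUB     → 1 0
LT      → 0
GT  — needs 2 operands, stack has 1 → underflow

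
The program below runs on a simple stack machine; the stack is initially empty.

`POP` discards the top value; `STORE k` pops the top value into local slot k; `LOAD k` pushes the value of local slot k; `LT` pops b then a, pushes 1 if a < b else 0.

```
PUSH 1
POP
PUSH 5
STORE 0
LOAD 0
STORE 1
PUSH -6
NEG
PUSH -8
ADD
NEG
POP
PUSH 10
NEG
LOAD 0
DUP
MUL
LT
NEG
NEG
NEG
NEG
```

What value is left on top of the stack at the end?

1

PUSH 1   [1]
POP      []
PUSH 5   [5]
STORE 0  []
LOAD 0   [5]
STORE 1  []
PUSH -6  [-6]
NEG      [6]
PUSH -8  [6, -8]
ADD      [-2]
NEG      [2]
POP      []
PUSH 10  [10]
NEG      [-10]
LOAD 0   [-10, 5]
DUP      [-10, 5, 5]
MUL      [-10, 25]
LT       [1]
NEG      [-1]
NEG      [1]
NEG      [-1]
NEG      [1]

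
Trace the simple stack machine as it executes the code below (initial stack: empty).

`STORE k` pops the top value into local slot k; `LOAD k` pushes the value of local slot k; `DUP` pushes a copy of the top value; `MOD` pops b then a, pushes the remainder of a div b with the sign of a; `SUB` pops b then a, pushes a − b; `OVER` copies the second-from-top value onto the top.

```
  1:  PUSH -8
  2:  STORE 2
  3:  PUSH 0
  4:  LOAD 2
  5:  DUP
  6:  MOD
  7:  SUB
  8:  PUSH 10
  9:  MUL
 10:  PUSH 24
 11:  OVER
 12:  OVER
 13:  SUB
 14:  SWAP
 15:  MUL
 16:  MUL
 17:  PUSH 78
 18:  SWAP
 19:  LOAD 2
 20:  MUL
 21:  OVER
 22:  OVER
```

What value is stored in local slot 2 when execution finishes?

-8

PUSH -8 → -8
STORE 2 → (empty)
PUSH 0  → 0
LOAD 2  → 0 -8
DUP     → 0 -8 -8
MOD     → 0 0
SUB     → 0
PUSH 10 → 0 10
MUL     → 0
PUSH 24 → 0 24
OVER    → 0 24 0
OVER    → 0 24 0 24
SUB     → 0 24 -24
SWAP    → 0 -24 24
MUL     → 0 -576
MUL     → 0
PUSH 78 → 0 78
SWAP    → 78 0
LOAD 2  → 78 0 -8
MUL     → 78 0
OVER    → 78 0 78
OVER    → 78 0 78 0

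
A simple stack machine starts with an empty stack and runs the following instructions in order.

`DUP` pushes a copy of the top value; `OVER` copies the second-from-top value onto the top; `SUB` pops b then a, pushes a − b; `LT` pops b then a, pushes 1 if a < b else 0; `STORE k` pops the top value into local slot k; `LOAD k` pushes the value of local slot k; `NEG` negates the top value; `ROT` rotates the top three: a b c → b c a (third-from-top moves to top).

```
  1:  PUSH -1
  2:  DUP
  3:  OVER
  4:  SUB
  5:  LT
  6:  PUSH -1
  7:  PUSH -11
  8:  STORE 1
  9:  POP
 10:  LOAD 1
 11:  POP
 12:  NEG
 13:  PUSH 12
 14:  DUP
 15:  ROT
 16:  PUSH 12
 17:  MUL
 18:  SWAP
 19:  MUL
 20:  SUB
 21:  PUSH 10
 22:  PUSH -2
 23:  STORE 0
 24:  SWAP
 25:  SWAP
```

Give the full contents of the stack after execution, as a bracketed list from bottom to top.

[156, 10]

PUSH -1  : -1
DUP      : -1 -1
OVER     : -1 -1 -1
SUB      : -1 0
LT       : 1
PUSH -1  : 1 -1
PUSH -11 : 1 -1 -11
STORE 1  : 1 -1
POP      : 1
LOAD 1   : 1 -11
POP      : 1
NEG      : -1
PUSH 12  : -1 12
DUP      : -1 12 12
ROT      : 12 12 -1
PUSH 12  : 12 12 -1 12
MUL      : 12 12 -12
SWAP     : 12 -12 12
MUL      : 12 -144
SUB      : 156
PUSH 10  : 156 10
PUSH -2  : 156 10 -2
STORE 0  : 156 10
SWAP     : 10 156
SWAP     : 156 10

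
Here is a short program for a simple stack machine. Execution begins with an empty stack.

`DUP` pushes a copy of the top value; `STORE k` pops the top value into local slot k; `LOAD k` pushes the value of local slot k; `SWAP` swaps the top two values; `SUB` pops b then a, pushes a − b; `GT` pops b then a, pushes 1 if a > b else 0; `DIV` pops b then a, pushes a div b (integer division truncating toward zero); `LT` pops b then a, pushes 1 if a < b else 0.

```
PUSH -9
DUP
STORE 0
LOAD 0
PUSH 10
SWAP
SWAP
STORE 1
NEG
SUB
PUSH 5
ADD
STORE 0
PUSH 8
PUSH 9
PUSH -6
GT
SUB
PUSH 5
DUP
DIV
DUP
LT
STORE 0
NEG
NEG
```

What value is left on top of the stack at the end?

PUSH -9  -9
DUP      -9 -9
STORE 0  -9
LOAD 0   -9 -9
PUSH 10  -9 -9 10
SWAP     -9 10 -9
SWAP     -9 -9 10
STORE 1  -9 -9
NEG      -9 9
SUB      -18
PUSH 5   -18 5
ADD      -13
STORE 0  (empty)
PUSH 8   8
PUSH 9   8 9
PUSH -6  8 9 -6
GT       8 1
SUB      7
PUSH 5   7 5
DUP      7 5 5
DIV      7 1
DUP      7 1 1
LT       7 0
STORE 0  7
NEG      -7
NEG      7

7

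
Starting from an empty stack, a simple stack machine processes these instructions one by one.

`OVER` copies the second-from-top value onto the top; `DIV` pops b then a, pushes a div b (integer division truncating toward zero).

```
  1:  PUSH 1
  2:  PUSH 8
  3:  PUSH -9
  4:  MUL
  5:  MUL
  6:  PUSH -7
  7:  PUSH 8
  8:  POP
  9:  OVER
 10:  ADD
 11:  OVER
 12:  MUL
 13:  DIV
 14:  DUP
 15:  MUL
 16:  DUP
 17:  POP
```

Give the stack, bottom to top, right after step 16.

[0, 0]

PUSH 1  -> [1]
PUSH 8  -> [1, 8]
PUSH -9 -> [1, 8, -9]
MUL     -> [1, -72]
MUL     -> [-72]
PUSH -7 -> [-72, -7]
PUSH 8  -> [-72, -7, 8]
POP     -> [-72, -7]
OVER    -> [-72, -7, -72]
ADD     -> [-72, -79]
OVER    -> [-72, -79, -72]
MUL     -> [-72, 5688]
DIV     -> [0]
DUP     -> [0, 0]
MUL     -> [0]
DUP     -> [0, 0]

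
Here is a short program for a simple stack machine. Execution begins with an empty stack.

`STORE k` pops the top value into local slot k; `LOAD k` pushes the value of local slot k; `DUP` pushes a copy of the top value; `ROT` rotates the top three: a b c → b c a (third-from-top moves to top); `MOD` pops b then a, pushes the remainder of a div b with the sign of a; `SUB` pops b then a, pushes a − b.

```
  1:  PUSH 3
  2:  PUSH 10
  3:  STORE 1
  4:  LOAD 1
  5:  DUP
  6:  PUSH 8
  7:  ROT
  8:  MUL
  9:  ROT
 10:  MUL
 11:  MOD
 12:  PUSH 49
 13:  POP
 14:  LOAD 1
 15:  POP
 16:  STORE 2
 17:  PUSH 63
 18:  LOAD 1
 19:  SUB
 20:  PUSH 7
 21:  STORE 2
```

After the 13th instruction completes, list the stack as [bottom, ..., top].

[10]

PUSH 3  : 3
PUSH 10 : 3 10
STORE 1 : 3
LOAD 1  : 3 10
DUP     : 3 10 10
PUSH 8  : 3 10 10 8
ROT     : 3 10 8 10
MUL     : 3 10 80
ROT     : 10 80 3
MUL     : 10 240
MOD     : 10
PUSH 49 : 10 49
POP     : 10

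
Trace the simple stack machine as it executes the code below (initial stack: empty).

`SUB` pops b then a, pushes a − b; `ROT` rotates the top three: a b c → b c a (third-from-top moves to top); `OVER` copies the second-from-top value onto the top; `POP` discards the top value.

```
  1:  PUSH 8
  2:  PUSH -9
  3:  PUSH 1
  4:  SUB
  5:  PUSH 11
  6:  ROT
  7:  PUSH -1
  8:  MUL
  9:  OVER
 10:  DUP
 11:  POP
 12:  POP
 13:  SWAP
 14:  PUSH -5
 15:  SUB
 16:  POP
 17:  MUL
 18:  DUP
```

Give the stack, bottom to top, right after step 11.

PUSH 8   8
PUSH -9  8 -9
PUSH 1   8 -9 1
SUB      8 -10
PUSH 11  8 -10 11
ROT      -10 11 8
PUSH -1  -10 11 8 -1
MUL      -10 11 -8
OVER     -10 11 -8 11
DUP      -10 11 -8 11 11
POP      -10 11 -8 11

[-10, 11, -8, 11]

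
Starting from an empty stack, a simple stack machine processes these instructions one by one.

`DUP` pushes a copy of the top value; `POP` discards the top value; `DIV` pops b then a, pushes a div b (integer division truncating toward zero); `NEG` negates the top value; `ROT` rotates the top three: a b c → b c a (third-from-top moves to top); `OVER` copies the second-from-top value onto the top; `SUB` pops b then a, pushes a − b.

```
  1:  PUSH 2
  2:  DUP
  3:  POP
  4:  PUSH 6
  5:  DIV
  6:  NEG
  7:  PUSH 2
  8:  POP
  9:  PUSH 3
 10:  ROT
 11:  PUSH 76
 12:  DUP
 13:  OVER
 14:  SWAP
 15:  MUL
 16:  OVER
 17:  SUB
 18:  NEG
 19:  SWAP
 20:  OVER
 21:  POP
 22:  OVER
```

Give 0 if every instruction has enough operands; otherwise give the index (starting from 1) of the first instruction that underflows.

10

PUSH 2  2
DUP     2 2
POP     2
PUSH 6  2 6
DIV     0
NEG     0
PUSH 2  0 2
POP     0
PUSH 3  0 3
ROT  — needs 3 operands, stack has 2 → underflow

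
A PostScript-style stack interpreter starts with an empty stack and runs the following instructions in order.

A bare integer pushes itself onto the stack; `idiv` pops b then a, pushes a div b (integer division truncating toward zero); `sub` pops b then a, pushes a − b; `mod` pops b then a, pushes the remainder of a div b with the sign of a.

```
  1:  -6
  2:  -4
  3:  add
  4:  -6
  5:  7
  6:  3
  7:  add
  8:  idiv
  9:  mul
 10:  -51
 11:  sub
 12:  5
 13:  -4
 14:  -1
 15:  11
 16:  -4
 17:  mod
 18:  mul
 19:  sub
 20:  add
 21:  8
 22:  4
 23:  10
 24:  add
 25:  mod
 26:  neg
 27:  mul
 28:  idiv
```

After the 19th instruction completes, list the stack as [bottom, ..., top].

[51, 5, -1]

-6   → -6
-4   → -6 -4
add  → -10
-6   → -10 -6
7    → -10 -6 7
3    → -10 -6 7 3
add  → -10 -6 10
idiv → -10 0
mul  → 0
-51  → 0 -51
sub  → 51
5    → 51 5
-4   → 51 5 -4
-1   → 51 5 -4 -1
11   → 51 5 -4 -1 11
-4   → 51 5 -4 -1 11 -4
mod  → 51 5 -4 -1 3
mul  → 51 5 -4 -3
sub  → 51 5 -1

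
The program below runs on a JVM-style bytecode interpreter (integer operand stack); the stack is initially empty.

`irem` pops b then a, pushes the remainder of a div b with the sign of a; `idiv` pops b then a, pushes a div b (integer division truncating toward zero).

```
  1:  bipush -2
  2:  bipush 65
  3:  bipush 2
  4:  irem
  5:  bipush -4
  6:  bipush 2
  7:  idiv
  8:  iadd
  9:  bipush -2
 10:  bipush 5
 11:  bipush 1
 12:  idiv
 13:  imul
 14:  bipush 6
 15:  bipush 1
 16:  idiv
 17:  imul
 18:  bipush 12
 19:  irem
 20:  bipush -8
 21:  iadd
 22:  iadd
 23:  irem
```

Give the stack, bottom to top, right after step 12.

bipush -2 : -2
bipush 65 : -2 65
bipush 2  : -2 65 2
irem      : -2 1
bipush -4 : -2 1 -4
bipush 2  : -2 1 -4 2
idiv      : -2 1 -2
iadd      : -2 -1
bipush -2 : -2 -1 -2
bipush 5  : -2 -1 -2 5
bipush 1  : -2 -1 -2 5 1
idiv      : -2 -1 -2 5

[-2, -1, -2, 5]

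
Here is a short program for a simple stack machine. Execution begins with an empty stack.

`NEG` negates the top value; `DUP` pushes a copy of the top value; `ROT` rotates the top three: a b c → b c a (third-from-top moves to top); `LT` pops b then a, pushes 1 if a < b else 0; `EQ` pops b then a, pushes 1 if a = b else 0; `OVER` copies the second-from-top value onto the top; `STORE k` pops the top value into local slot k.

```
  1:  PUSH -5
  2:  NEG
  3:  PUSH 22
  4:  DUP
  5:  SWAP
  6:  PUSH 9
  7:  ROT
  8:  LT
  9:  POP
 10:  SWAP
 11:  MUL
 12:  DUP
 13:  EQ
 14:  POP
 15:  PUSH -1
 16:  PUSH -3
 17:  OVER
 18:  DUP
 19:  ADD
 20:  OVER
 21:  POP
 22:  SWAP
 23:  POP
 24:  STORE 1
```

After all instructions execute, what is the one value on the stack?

PUSH -5 -> -5
NEG     -> 5
PUSH 22 -> 5 22
DUP     -> 5 22 22
SWAP    -> 5 22 22
PUSH 9  -> 5 22 22 9
ROT     -> 5 22 9 22
LT      -> 5 22 1
POP     -> 5 22
SWAP    -> 22 5
MUL     -> 110
DUP     -> 110 110
EQ      -> 1
POP     -> (empty)
PUSH -1 -> -1
PUSH -3 -> -1 -3
OVER    -> -1 -3 -1
DUP     -> -1 -3 -1 -1
ADD     -> -1 -3 -2
OVER    -> -1 -3 -2 -3
POP     -> -1 -3 -2
SWAP    -> -1 -2 -3
POP     -> -1 -2
STORE 1 -> -1

-1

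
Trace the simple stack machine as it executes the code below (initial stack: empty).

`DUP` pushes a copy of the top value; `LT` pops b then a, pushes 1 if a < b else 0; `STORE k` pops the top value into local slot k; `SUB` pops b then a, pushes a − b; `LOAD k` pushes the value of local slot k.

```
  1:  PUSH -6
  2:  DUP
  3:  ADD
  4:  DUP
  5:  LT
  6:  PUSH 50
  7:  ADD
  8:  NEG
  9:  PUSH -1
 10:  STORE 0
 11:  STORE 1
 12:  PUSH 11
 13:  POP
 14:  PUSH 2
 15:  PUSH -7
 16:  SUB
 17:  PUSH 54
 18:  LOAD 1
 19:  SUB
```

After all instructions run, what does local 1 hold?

-50

PUSH -6 : -6
DUP     : -6 -6
ADD     : -12
DUP     : -12 -12
LT      : 0
PUSH 50 : 0 50
ADD     : 50
NEG     : -50
PUSH -1 : -50 -1
STORE 0 : -50
STORE 1 : (empty)
PUSH 11 : 11
POP     : (empty)
PUSH 2  : 2
PUSH -7 : 2 -7
SUB     : 9
PUSH 54 : 9 54
LOAD 1  : 9 54 -50
SUB     : 9 104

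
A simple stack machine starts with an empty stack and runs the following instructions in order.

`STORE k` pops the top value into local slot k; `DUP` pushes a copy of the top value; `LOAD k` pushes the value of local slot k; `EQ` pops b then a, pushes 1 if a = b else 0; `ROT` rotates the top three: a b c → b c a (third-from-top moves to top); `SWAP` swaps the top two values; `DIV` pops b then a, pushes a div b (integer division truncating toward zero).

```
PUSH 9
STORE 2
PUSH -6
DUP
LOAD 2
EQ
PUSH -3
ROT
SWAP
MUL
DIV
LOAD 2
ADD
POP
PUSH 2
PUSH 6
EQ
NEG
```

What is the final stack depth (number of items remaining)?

1

PUSH 9  → [9]
STORE 2 → []
PUSH -6 → [-6]
DUP     → [-6, -6]
LOAD 2  → [-6, -6, 9]
EQ      → [-6, 0]
PUSH -3 → [-6, 0, -3]
ROT     → [0, -3, -6]
SWAP    → [0, -6, -3]
MUL     → [0, 18]
DIV     → [0]
LOAD 2  → [0, 9]
ADD     → [9]
POP     → []
PUSH 2  → [2]
PUSH 6  → [2, 6]
EQ      → [0]
NEG     → [0]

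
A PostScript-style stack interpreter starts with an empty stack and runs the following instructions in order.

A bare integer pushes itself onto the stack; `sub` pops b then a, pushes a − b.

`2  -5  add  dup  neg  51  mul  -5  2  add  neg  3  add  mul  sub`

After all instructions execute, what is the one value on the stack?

-921

2    2
-5   2 -5
add  -3
dup  -3 -3
neg  -3 3
51   -3 3 51
mul  -3 153
-5   -3 153 -5
2    -3 153 -5 2
add  -3 153 -3
neg  -3 153 3
3    -3 153 3 3
add  -3 153 6
mul  -3 918
sub  -921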